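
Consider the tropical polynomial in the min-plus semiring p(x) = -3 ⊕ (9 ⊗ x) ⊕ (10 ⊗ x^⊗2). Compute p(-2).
p(-2) = -3

A tropical monomial a ⊗ x^⊗i evaluates to a + i · x. Evaluating each term at x = -2:
  Term 0 contributes -3 + 0 · -2 = -3
  Term 1 contributes 9 + 1 · -2 = 7
  Term 2 contributes 10 + 2 · -2 = 6
p(-2) = ⊕ of these = min[-3, 7, 6] = -3.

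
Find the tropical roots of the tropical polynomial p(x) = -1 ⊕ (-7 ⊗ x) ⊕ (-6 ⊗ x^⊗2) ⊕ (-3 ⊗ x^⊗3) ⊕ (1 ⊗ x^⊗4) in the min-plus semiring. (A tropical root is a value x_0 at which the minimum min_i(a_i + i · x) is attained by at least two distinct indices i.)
Roots: {-4, -3, -1, 6}

Each tropical root is a break point of the lower envelope of the lines y = a_i + i · x (there are 5 lines, with slopes 0, 1, ..., 4). Only the lines that attain the minimum somewhere contribute to roots; other lines are dominated. Here the surviving (envelope) indices are i = 4, i = 3, i = 2, i = 1, i = 0.
Intersections between consecutive envelope lines give the roots: for adjacent envelope indices i < j the intersection is x = (a_i − a_j) / (j − i). Reading off the sorted break points: {-4, -3, -1, 6}.
Verification: at each break x_0, at least two indices attain the minimum of min_i(a_i + i · x_0).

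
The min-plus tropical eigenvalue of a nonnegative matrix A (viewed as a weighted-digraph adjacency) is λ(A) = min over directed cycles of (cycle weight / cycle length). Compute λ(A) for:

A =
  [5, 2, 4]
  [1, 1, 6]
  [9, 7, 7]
λ(A) = 1

Enumerate directed cycles and compute their means (weight / length). Sample:
  cycle 0 → 0: weight = 5, length = 1, mean = 5/1 ≈ 5.000
  cycle 1 → 1: weight = 1, length = 1, mean = 1/1 ≈ 1.000
  cycle 2 → 2: weight = 7, length = 1, mean = 7/1 ≈ 7.000
  cycle 0 → 1 → 0: weight = 3, length = 2, mean = 3/2 ≈ 1.500
  cycle 0 → 2 → 0: weight = 13, length = 2, mean = 13/2 ≈ 6.500
  cycle 1 → 0 → 1: weight = 3, length = 2, mean = 3/2 ≈ 1.500
Minimum mean = 1.000, attained e.g. along the cycle 1 → 1 with weight 1 and length 1. So λ(A) = 1/1 = 1.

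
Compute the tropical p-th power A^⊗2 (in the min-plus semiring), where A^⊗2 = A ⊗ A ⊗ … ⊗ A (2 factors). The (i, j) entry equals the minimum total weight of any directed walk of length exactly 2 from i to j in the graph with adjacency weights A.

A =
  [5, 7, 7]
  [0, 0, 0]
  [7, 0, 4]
A^⊗2 =
  [7, 7, 7]
  [0, 0, 0]
  [0, 0, 0]

Each entry (A^⊗2)_ij equals the minimum over all length-2 walks i = v_0 → v_1 → … → v_2 = j of Σ_t A[v_t][v_{t+1}]. For example, for (i, j) = (0, 2) we minimise over 3 possible intermediate vertex sequences; the minimum is 7, attained along the walk 0 → 1 → 2.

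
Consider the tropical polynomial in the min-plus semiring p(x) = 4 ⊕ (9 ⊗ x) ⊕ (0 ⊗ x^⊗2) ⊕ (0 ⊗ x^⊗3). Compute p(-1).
p(-1) = -3

A tropical monomial a ⊗ x^⊗i evaluates to a + i · x. Evaluating each term at x = -1:
  Term 0 contributes 4 + 0 · -1 = 4
  Term 1 contributes 9 + 1 · -1 = 8
  Term 2 contributes 0 + 2 · -1 = -2
  Term 3 contributes 0 + 3 · -1 = -3
p(-1) = ⊕ of these = min[4, 8, -2, -3] = -3.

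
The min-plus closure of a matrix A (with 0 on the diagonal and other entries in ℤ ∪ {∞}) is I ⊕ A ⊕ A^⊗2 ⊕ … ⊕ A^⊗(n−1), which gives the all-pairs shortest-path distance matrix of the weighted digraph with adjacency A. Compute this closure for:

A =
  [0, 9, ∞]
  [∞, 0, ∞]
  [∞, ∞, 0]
Closure =
  [0, 9, ∞]
  [∞, 0, ∞]
  [∞, ∞, 0]

This is the Floyd-Warshall all-pairs shortest-path computation. For each intermediate vertex k = 0, 1, …, 2, update dist[i][j] ← min(dist[i][j], dist[i][k] + dist[k][j]). The final matrix gives, for each (i, j), the minimum total weight of any directed path from i to j (possibly empty when i = j).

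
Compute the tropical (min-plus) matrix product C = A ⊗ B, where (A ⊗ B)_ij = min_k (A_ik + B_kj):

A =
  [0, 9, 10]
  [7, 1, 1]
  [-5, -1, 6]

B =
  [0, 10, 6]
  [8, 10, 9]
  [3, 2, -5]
A ⊗ B =
  [0, 10, 5]
  [4, 3, -4]
  [-5, 5, 1]

Apply the min-plus product entry-by-entry:
  C[0][0] = min over k of (A[0][0] + B[0][0] = 0 + 0 = 0, A[0][1] + B[1][0] = 9 + 8 = 17, A[0][2] + B[2][0] = 10 + 3 = 13) = 0 (attained at k = 0)
  C[0][1] = min over k of (A[0][0] + B[0][1] = 0 + 10 = 10, A[0][1] + B[1][1] = 9 + 10 = 19, A[0][2] + B[2][1] = 10 + 2 = 12) = 10 (attained at k = 0)
  C[0][2] = min over k of (A[0][0] + B[0][2] = 0 + 6 = 6, A[0][1] + B[1][2] = 9 + 9 = 18, A[0][2] + B[2][2] = 10 + -5 = 5) = 5 (attained at k = 2)
  C[1][0] = min over k of (A[1][0] + B[0][0] = 7 + 0 = 7, A[1][1] + B[1][0] = 1 + 8 = 9, A[1][2] + B[2][0] = 1 + 3 = 4) = 4 (attained at k = 2)
  C[1][1] = min over k of (A[1][0] + B[0][1] = 7 + 10 = 17, A[1][1] + B[1][1] = 1 + 10 = 11, A[1][2] + B[2][1] = 1 + 2 = 3) = 3 (attained at k = 2)
  C[1][2] = min over k of (A[1][0] + B[0][2] = 7 + 6 = 13, A[1][1] + B[1][2] = 1 + 9 = 10, A[1][2] + B[2][2] = 1 + -5 = -4) = -4 (attained at k = 2)
  C[2][0] = min over k of (A[2][0] + B[0][0] = -5 + 0 = -5, A[2][1] + B[1][0] = -1 + 8 = 7, A[2][2] + B[2][0] = 6 + 3 = 9) = -5 (attained at k = 0)
  C[2][1] = min over k of (A[2][0] + B[0][1] = -5 + 10 = 5, A[2][1] + B[1][1] = -1 + 10 = 9, A[2][2] + B[2][1] = 6 + 2 = 8) = 5 (attained at k = 0)
  C[2][2] = min over k of (A[2][0] + B[0][2] = -5 + 6 = 1, A[2][1] + B[1][2] = -1 + 9 = 8, A[2][2] + B[2][2] = 6 + -5 = 1) = 1 (attained at k = 0)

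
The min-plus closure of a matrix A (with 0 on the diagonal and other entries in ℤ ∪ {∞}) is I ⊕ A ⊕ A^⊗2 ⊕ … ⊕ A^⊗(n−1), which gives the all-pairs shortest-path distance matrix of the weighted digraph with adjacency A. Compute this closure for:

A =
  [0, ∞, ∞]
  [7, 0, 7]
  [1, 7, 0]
Closure =
  [0, ∞, ∞]
  [7, 0, 7]
  [1, 7, 0]

This is the Floyd-Warshall all-pairs shortest-path computation. For each intermediate vertex k = 0, 1, …, 2, update dist[i][j] ← min(dist[i][j], dist[i][k] + dist[k][j]). The final matrix gives, for each (i, j), the minimum total weight of any directed path from i to j (possibly empty when i = j).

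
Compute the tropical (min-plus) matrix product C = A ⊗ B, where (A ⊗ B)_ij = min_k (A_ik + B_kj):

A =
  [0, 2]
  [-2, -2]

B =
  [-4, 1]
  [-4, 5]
A ⊗ B =
  [-4, 1]
  [-6, -1]

Apply the min-plus product entry-by-entry:
  C[0][0] = min over k of (A[0][0] + B[0][0] = 0 + -4 = -4, A[0][1] + B[1][0] = 2 + -4 = -2) = -4 (attained at k = 0)
  C[0][1] = min over k of (A[0][0] + B[0][1] = 0 + 1 = 1, A[0][1] + B[1][1] = 2 + 5 = 7) = 1 (attained at k = 0)
  C[1][0] = min over k of (A[1][0] + B[0][0] = -2 + -4 = -6, A[1][1] + B[1][0] = -2 + -4 = -6) = -6 (attained at k = 0)
  C[1][1] = min over k of (A[1][0] + B[0][1] = -2 + 1 = -1, A[1][1] + B[1][1] = -2 + 5 = 3) = -1 (attained at k = 0)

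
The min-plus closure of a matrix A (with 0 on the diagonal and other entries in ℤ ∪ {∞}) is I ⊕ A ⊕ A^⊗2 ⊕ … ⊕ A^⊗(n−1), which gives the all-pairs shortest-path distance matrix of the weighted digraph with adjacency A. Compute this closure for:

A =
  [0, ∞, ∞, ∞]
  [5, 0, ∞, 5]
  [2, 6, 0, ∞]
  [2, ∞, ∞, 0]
Closure =
  [0, ∞, ∞, ∞]
  [5, 0, ∞, 5]
  [2, 6, 0, 11]
  [2, ∞, ∞, 0]

This is the Floyd-Warshall all-pairs shortest-path computation. For each intermediate vertex k = 0, 1, …, 3, update dist[i][j] ← min(dist[i][j], dist[i][k] + dist[k][j]). The final matrix gives, for each (i, j), the minimum total weight of any directed path from i to j (possibly empty when i = j).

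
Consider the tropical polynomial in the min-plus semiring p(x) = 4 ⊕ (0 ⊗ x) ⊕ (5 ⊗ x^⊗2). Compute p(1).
p(1) = 1

A tropical monomial a ⊗ x^⊗i evaluates to a + i · x. Evaluating each term at x = 1:
  Term 0 contributes 4 + 0 · 1 = 4
  Term 1 contributes 0 + 1 · 1 = 1
  Term 2 contributes 5 + 2 · 1 = 7
p(1) = ⊕ of these = min[4, 1, 7] = 1.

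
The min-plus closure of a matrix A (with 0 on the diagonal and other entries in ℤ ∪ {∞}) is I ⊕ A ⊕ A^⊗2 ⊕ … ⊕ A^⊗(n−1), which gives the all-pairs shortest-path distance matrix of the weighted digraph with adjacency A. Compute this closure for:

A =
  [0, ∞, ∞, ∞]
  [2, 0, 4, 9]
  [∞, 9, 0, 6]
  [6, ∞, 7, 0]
Closure =
  [0, ∞, ∞, ∞]
  [2, 0, 4, 9]
  [11, 9, 0, 6]
  [6, 16, 7, 0]

This is the Floyd-Warshall all-pairs shortest-path computation. For each intermediate vertex k = 0, 1, …, 3, update dist[i][j] ← min(dist[i][j], dist[i][k] + dist[k][j]). The final matrix gives, for each (i, j), the minimum total weight of any directed path from i to j (possibly empty when i = j).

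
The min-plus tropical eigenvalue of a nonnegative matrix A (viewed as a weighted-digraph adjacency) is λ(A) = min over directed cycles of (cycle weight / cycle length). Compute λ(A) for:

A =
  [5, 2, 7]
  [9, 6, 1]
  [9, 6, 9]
λ(A) = 7/2

Enumerate directed cycles and compute their means (weight / length). Sample:
  cycle 0 → 0: weight = 5, length = 1, mean = 5/1 ≈ 5.000
  cycle 1 → 1: weight = 6, length = 1, mean = 6/1 ≈ 6.000
  cycle 2 → 2: weight = 9, length = 1, mean = 9/1 ≈ 9.000
  cycle 0 → 1 → 0: weight = 11, length = 2, mean = 11/2 ≈ 5.500
  cycle 0 → 2 → 0: weight = 16, length = 2, mean = 16/2 ≈ 8.000
  cycle 1 → 0 → 1: weight = 11, length = 2, mean = 11/2 ≈ 5.500
Minimum mean = 3.500, attained e.g. along the cycle 1 → 2 → 1 with weight 7 and length 2. So λ(A) = 7/2 = 7/2.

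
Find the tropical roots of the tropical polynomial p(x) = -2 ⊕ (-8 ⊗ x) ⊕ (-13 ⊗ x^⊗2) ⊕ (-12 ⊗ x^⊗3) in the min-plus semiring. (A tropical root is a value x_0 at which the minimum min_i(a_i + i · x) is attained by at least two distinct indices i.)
Roots: {-1, 5, 6}

Each tropical root is a break point of the lower envelope of the lines y = a_i + i · x (there are 4 lines, with slopes 0, 1, ..., 3). Only the lines that attain the minimum somewhere contribute to roots; other lines are dominated. Here the surviving (envelope) indices are i = 3, i = 2, i = 1, i = 0.
Intersections between consecutive envelope lines give the roots: for adjacent envelope indices i < j the intersection is x = (a_i − a_j) / (j − i). Reading off the sorted break points: {-1, 5, 6}.
Verification: at each break x_0, at least two indices attain the minimum of min_i(a_i + i · x_0).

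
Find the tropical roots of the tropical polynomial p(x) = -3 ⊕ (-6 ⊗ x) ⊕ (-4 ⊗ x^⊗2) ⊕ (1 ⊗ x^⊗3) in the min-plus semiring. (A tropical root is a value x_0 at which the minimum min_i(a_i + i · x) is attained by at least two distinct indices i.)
Roots: {-5, -2, 3}

Each tropical root is a break point of the lower envelope of the lines y = a_i + i · x (there are 4 lines, with slopes 0, 1, ..., 3). Only the lines that attain the minimum somewhere contribute to roots; other lines are dominated. Here the surviving (envelope) indices are i = 3, i = 2, i = 1, i = 0.
Intersections between consecutive envelope lines give the roots: for adjacent envelope indices i < j the intersection is x = (a_i − a_j) / (j − i). Reading off the sorted break points: {-5, -2, 3}.
Verification: at each break x_0, at least two indices attain the minimum of min_i(a_i + i · x_0).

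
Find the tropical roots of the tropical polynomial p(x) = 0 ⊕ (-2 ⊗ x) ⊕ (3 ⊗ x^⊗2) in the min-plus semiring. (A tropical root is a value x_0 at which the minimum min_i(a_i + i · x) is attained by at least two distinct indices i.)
Roots: {-5, 2}

Each tropical root is a break point of the lower envelope of the lines y = a_i + i · x (there are 3 lines, with slopes 0, 1, ..., 2). Only the lines that attain the minimum somewhere contribute to roots; other lines are dominated. Here the surviving (envelope) indices are i = 2, i = 1, i = 0.
Intersections between consecutive envelope lines give the roots: for adjacent envelope indices i < j the intersection is x = (a_i − a_j) / (j − i). Reading off the sorted break points: {-5, 2}.
Verification: at each break x_0, at least two indices attain the minimum of min_i(a_i + i · x_0).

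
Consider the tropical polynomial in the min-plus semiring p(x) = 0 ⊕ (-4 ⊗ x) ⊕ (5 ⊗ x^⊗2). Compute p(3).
p(3) = -1

A tropical monomial a ⊗ x^⊗i evaluates to a + i · x. Evaluating each term at x = 3:
  Term 0 contributes 0 + 0 · 3 = 0
  Term 1 contributes -4 + 1 · 3 = -1
  Term 2 contributes 5 + 2 · 3 = 11
p(3) = ⊕ of these = min[0, -1, 11] = -1.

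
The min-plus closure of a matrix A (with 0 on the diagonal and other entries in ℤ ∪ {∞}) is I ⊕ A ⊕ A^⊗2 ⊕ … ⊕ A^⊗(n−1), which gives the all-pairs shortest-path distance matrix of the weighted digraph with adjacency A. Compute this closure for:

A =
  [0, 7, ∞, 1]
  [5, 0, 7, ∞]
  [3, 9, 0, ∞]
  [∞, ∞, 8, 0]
Closure =
  [0, 7, 9, 1]
  [5, 0, 7, 6]
  [3, 9, 0, 4]
  [11, 17, 8, 0]

This is the Floyd-Warshall all-pairs shortest-path computation. For each intermediate vertex k = 0, 1, …, 3, update dist[i][j] ← min(dist[i][j], dist[i][k] + dist[k][j]). The final matrix gives, for each (i, j), the minimum total weight of any directed path from i to j (possibly empty when i = j).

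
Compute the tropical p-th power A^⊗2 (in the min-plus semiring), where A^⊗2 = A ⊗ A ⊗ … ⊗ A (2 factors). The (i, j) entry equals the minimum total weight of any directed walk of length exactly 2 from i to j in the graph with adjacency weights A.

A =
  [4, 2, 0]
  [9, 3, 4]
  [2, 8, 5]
A^⊗2 =
  [2, 5, 4]
  [6, 6, 7]
  [6, 4, 2]

Each entry (A^⊗2)_ij equals the minimum over all length-2 walks i = v_0 → v_1 → … → v_2 = j of Σ_t A[v_t][v_{t+1}]. For example, for (i, j) = (0, 2) we minimise over 3 possible intermediate vertex sequences; the minimum is 4, attained along the walk 0 → 0 → 2.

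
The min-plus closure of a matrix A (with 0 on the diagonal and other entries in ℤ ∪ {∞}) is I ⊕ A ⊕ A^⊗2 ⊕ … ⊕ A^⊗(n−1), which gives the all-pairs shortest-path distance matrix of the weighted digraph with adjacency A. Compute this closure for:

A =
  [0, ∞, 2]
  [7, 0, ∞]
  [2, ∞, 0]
Closure =
  [0, ∞, 2]
  [7, 0, 9]
  [2, ∞, 0]

This is the Floyd-Warshall all-pairs shortest-path computation. For each intermediate vertex k = 0, 1, …, 2, update dist[i][j] ← min(dist[i][j], dist[i][k] + dist[k][j]). The final matrix gives, for each (i, j), the minimum total weight of any directed path from i to j (possibly empty when i = j).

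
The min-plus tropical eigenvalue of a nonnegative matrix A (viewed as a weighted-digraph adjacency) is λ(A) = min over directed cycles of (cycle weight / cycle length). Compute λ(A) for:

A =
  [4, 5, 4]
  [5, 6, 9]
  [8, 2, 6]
λ(A) = 11/3

Enumerate directed cycles and compute their means (weight / length). Sample:
  cycle 0 → 0: weight = 4, length = 1, mean = 4/1 ≈ 4.000
  cycle 1 → 1: weight = 6, length = 1, mean = 6/1 ≈ 6.000
  cycle 2 → 2: weight = 6, length = 1, mean = 6/1 ≈ 6.000
  cycle 0 → 1 → 0: weight = 10, length = 2, mean = 10/2 ≈ 5.000
  cycle 0 → 2 → 0: weight = 12, length = 2, mean = 12/2 ≈ 6.000
  cycle 1 → 0 → 1: weight = 10, length = 2, mean = 10/2 ≈ 5.000
Minimum mean = 3.667, attained e.g. along the cycle 0 → 2 → 1 → 0 with weight 11 and length 3. So λ(A) = 11/3 = 11/3.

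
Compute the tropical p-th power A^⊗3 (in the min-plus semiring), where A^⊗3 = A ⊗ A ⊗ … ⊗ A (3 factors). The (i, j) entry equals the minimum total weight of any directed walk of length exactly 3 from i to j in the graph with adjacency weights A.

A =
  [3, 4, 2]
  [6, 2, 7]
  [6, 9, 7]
A^⊗3 =
  [9, 8, 8]
  [10, 6, 10]
  [12, 12, 11]

Each entry (A^⊗3)_ij equals the minimum over all length-3 walks i = v_0 → v_1 → … → v_3 = j of Σ_t A[v_t][v_{t+1}]. For example, for (i, j) = (0, 2) we minimise over 9 possible intermediate vertex sequences; the minimum is 8, attained along the walk 0 → 0 → 0 → 2.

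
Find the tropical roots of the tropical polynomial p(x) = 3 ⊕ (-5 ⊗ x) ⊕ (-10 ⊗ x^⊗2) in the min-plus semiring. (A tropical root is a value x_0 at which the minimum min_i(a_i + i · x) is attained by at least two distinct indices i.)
Roots: {5, 8}

Each tropical root is a break point of the lower envelope of the lines y = a_i + i · x (there are 3 lines, with slopes 0, 1, ..., 2). Only the lines that attain the minimum somewhere contribute to roots; other lines are dominated. Here the surviving (envelope) indices are i = 2, i = 1, i = 0.
Intersections between consecutive envelope lines give the roots: for adjacent envelope indices i < j the intersection is x = (a_i − a_j) / (j − i). Reading off the sorted break points: {5, 8}.
Verification: at each break x_0, at least two indices attain the minimum of min_i(a_i + i · x_0).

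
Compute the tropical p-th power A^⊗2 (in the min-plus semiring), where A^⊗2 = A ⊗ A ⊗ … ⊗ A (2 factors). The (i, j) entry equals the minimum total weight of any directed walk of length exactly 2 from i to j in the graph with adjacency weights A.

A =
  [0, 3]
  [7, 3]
A^⊗2 =
  [0, 3]
  [7, 6]

Each entry (A^⊗2)_ij equals the minimum over all length-2 walks i = v_0 → v_1 → … → v_2 = j of Σ_t A[v_t][v_{t+1}]. For example, for (i, j) = (0, 1) we minimise over 2 possible intermediate vertex sequences; the minimum is 3, attained along the walk 0 → 0 → 1.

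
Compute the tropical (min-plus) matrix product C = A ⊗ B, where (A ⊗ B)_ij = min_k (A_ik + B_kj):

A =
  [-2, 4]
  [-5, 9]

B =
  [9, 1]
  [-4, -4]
A ⊗ B =
  [0, -1]
  [4, -4]

Apply the min-plus product entry-by-entry:
  C[0][0] = min over k of (A[0][0] + B[0][0] = -2 + 9 = 7, A[0][1] + B[1][0] = 4 + -4 = 0) = 0 (attained at k = 1)
  C[0][1] = min over k of (A[0][0] + B[0][1] = -2 + 1 = -1, A[0][1] + B[1][1] = 4 + -4 = 0) = -1 (attained at k = 0)
  C[1][0] = min over k of (A[1][0] + B[0][0] = -5 + 9 = 4, A[1][1] + B[1][0] = 9 + -4 = 5) = 4 (attained at k = 0)
  C[1][1] = min over k of (A[1][0] + B[0][1] = -5 + 1 = -4, A[1][1] + B[1][1] = 9 + -4 = 5) = -4 (attained at k = 0)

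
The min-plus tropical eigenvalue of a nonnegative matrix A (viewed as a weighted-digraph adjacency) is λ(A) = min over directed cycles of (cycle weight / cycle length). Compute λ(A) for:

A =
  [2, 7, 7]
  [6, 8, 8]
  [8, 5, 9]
λ(A) = 2

Enumerate directed cycles and compute their means (weight / length). Sample:
  cycle 0 → 0: weight = 2, length = 1, mean = 2/1 ≈ 2.000
  cycle 1 → 1: weight = 8, length = 1, mean = 8/1 ≈ 8.000
  cycle 2 → 2: weight = 9, length = 1, mean = 9/1 ≈ 9.000
  cycle 0 → 1 → 0: weight = 13, length = 2, mean = 13/2 ≈ 6.500
  cycle 0 → 2 → 0: weight = 15, length = 2, mean = 15/2 ≈ 7.500
  cycle 1 → 0 → 1: weight = 13, length = 2, mean = 13/2 ≈ 6.500
Minimum mean = 2.000, attained e.g. along the cycle 0 → 0 with weight 2 and length 1. So λ(A) = 2/1 = 2.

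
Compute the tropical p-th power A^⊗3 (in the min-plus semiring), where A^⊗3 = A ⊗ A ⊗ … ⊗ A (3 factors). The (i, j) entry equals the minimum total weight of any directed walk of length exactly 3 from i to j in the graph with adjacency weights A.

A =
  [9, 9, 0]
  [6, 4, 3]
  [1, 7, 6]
A^⊗3 =
  [7, 10, 1]
  [7, 12, 4]
  [2, 8, 7]

Each entry (A^⊗3)_ij equals the minimum over all length-3 walks i = v_0 → v_1 → … → v_3 = j of Σ_t A[v_t][v_{t+1}]. For example, for (i, j) = (0, 2) we minimise over 9 possible intermediate vertex sequences; the minimum is 1, attained along the walk 0 → 2 → 0 → 2.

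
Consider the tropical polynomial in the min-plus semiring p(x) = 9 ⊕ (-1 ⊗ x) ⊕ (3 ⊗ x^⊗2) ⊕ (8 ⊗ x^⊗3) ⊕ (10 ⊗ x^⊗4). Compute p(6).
p(6) = 5

A tropical monomial a ⊗ x^⊗i evaluates to a + i · x. Evaluating each term at x = 6:
  Term 0 contributes 9 + 0 · 6 = 9
  Term 1 contributes -1 + 1 · 6 = 5
  Term 2 contributes 3 + 2 · 6 = 15
  Term 3 contributes 8 + 3 · 6 = 26
  Term 4 contributes 10 + 4 · 6 = 34
p(6) = ⊕ of these = min[9, 5, 15, 26, 34] = 5.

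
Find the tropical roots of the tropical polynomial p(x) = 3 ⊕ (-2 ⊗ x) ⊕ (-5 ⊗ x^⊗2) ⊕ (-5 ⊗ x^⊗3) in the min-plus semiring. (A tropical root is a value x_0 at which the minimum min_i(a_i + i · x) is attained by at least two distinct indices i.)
Roots: {0, 3, 5}

Each tropical root is a break point of the lower envelope of the lines y = a_i + i · x (there are 4 lines, with slopes 0, 1, ..., 3). Only the lines that attain the minimum somewhere contribute to roots; other lines are dominated. Here the surviving (envelope) indices are i = 3, i = 2, i = 1, i = 0.
Intersections between consecutive envelope lines give the roots: for adjacent envelope indices i < j the intersection is x = (a_i − a_j) / (j − i). Reading off the sorted break points: {0, 3, 5}.
Verification: at each break x_0, at least two indices attain the minimum of min_i(a_i + i · x_0).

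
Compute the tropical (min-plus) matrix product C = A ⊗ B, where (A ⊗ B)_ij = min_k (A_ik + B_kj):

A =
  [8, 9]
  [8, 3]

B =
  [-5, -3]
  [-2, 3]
A ⊗ B =
  [3, 5]
  [1, 5]

Apply the min-plus product entry-by-entry:
  C[0][0] = min over k of (A[0][0] + B[0][0] = 8 + -5 = 3, A[0][1] + B[1][0] = 9 + -2 = 7) = 3 (attained at k = 0)
  C[0][1] = min over k of (A[0][0] + B[0][1] = 8 + -3 = 5, A[0][1] + B[1][1] = 9 + 3 = 12) = 5 (attained at k = 0)
  C[1][0] = min over k of (A[1][0] + B[0][0] = 8 + -5 = 3, A[1][1] + B[1][0] = 3 + -2 = 1) = 1 (attained at k = 1)
  C[1][1] = min over k of (A[1][0] + B[0][1] = 8 + -3 = 5, A[1][1] + B[1][1] = 3 + 3 = 6) = 5 (attained at k = 0)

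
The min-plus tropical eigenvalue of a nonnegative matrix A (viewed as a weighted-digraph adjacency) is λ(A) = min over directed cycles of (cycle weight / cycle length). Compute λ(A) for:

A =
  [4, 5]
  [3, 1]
λ(A) = 1

Enumerate directed cycles and compute their means (weight / length). Sample:
  cycle 0 → 0: weight = 4, length = 1, mean = 4/1 ≈ 4.000
  cycle 1 → 1: weight = 1, length = 1, mean = 1/1 ≈ 1.000
  cycle 0 → 1 → 0: weight = 8, length = 2, mean = 8/2 ≈ 4.000
  cycle 1 → 0 → 1: weight = 8, length = 2, mean = 8/2 ≈ 4.000
Minimum mean = 1.000, attained e.g. along the cycle 1 → 1 with weight 1 and length 1. So λ(A) = 1/1 = 1.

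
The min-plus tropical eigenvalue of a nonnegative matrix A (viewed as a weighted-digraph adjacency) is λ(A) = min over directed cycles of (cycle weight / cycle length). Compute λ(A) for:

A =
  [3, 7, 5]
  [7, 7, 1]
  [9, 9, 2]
λ(A) = 2

Enumerate directed cycles and compute their means (weight / length). Sample:
  cycle 0 → 0: weight = 3, length = 1, mean = 3/1 ≈ 3.000
  cycle 1 → 1: weight = 7, length = 1, mean = 7/1 ≈ 7.000
  cycle 2 → 2: weight = 2, length = 1, mean = 2/1 ≈ 2.000
  cycle 0 → 1 → 0: weight = 14, length = 2, mean = 14/2 ≈ 7.000
  cycle 0 → 2 → 0: weight = 14, length = 2, mean = 14/2 ≈ 7.000
  cycle 1 → 0 → 1: weight = 14, length = 2, mean = 14/2 ≈ 7.000
Minimum mean = 2.000, attained e.g. along the cycle 2 → 2 with weight 2 and length 1. So λ(A) = 2/1 = 2.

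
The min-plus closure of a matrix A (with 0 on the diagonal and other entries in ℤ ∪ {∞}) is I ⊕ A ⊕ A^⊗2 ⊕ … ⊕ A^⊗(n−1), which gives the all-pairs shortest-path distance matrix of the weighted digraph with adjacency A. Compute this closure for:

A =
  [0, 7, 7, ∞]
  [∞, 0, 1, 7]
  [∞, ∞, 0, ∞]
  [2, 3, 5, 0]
Closure =
  [0, 7, 7, 14]
  [9, 0, 1, 7]
  [∞, ∞, 0, ∞]
  [2, 3, 4, 0]

This is the Floyd-Warshall all-pairs shortest-path computation. For each intermediate vertex k = 0, 1, …, 3, update dist[i][j] ← min(dist[i][j], dist[i][k] + dist[k][j]). The final matrix gives, for each (i, j), the minimum total weight of any directed path from i to j (possibly empty when i = j).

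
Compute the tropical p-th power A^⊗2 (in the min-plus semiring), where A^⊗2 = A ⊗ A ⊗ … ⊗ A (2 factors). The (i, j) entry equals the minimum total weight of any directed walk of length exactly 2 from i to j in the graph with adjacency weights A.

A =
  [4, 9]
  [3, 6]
A^⊗2 =
  [8, 13]
  [7, 12]

Each entry (A^⊗2)_ij equals the minimum over all length-2 walks i = v_0 → v_1 → … → v_2 = j of Σ_t A[v_t][v_{t+1}]. For example, for (i, j) = (0, 1) we minimise over 2 possible intermediate vertex sequences; the minimum is 13, attained along the walk 0 → 0 → 1.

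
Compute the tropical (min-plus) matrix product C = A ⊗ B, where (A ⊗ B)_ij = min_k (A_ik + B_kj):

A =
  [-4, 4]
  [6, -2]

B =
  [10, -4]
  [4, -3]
A ⊗ B =
  [6, -8]
  [2, -5]

Apply the min-plus product entry-by-entry:
  C[0][0] = min over k of (A[0][0] + B[0][0] = -4 + 10 = 6, A[0][1] + B[1][0] = 4 + 4 = 8) = 6 (attained at k = 0)
  C[0][1] = min over k of (A[0][0] + B[0][1] = -4 + -4 = -8, A[0][1] + B[1][1] = 4 + -3 = 1) = -8 (attained at k = 0)
  C[1][0] = min over k of (A[1][0] + B[0][0] = 6 + 10 = 16, A[1][1] + B[1][0] = -2 + 4 = 2) = 2 (attained at k = 1)
  C[1][1] = min over k of (A[1][0] + B[0][1] = 6 + -4 = 2, A[1][1] + B[1][1] = -2 + -3 = -5) = -5 (attained at k = 1)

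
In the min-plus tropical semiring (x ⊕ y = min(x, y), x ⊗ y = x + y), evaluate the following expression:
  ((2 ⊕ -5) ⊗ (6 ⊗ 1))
((2 ⊕ -5) ⊗ (6 ⊗ 1)) = 2

Expand innermost to outermost. Recall ⊕ takes the minimum of its arguments and ⊗ takes their sum. Working out the expression ((2 ⊕ -5) ⊗ (6 ⊗ 1)) gives 2.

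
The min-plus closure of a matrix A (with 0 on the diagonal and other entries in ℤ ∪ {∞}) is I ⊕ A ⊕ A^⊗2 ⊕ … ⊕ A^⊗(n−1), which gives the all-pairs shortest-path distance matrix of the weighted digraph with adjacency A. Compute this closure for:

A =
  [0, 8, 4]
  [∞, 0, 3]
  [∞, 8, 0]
Closure =
  [0, 8, 4]
  [∞, 0, 3]
  [∞, 8, 0]

This is the Floyd-Warshall all-pairs shortest-path computation. For each intermediate vertex k = 0, 1, …, 2, update dist[i][j] ← min(dist[i][j], dist[i][k] + dist[k][j]). The final matrix gives, for each (i, j), the minimum total weight of any directed path from i to j (possibly empty when i = j).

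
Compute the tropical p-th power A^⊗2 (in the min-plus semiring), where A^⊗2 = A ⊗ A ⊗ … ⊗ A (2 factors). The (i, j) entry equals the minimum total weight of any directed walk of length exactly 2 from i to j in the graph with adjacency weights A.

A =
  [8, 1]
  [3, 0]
A^⊗2 =
  [4, 1]
  [3, 0]

Each entry (A^⊗2)_ij equals the minimum over all length-2 walks i = v_0 → v_1 → … → v_2 = j of Σ_t A[v_t][v_{t+1}]. For example, for (i, j) = (0, 1) we minimise over 2 possible intermediate vertex sequences; the minimum is 1, attained along the walk 0 → 1 → 1.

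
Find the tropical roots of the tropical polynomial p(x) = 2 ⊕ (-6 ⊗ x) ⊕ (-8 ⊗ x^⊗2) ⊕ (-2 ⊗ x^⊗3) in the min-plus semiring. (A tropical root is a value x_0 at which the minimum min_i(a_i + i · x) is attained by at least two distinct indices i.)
Roots: {-6, 2, 8}

Each tropical root is a break point of the lower envelope of the lines y = a_i + i · x (there are 4 lines, with slopes 0, 1, ..., 3). Only the lines that attain the minimum somewhere contribute to roots; other lines are dominated. Here the surviving (envelope) indices are i = 3, i = 2, i = 1, i = 0.
Intersections between consecutive envelope lines give the roots: for adjacent envelope indices i < j the intersection is x = (a_i − a_j) / (j − i). Reading off the sorted break points: {-6, 2, 8}.
Verification: at each break x_0, at least two indices attain the minimum of min_i(a_i + i · x_0).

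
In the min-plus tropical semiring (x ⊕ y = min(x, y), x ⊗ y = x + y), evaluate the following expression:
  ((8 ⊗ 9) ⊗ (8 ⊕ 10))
((8 ⊗ 9) ⊗ (8 ⊕ 10)) = 25

Expand innermost to outermost. Recall ⊕ takes the minimum of its arguments and ⊗ takes their sum. Working out the expression ((8 ⊗ 9) ⊗ (8 ⊕ 10)) gives 25.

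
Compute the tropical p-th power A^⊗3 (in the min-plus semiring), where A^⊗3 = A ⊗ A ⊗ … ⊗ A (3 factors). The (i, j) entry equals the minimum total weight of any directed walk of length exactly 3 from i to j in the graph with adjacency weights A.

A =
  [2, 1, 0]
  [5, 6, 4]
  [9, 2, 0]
A^⊗3 =
  [6, 2, 0]
  [9, 6, 4]
  [7, 2, 0]

Each entry (A^⊗3)_ij equals the minimum over all length-3 walks i = v_0 → v_1 → … → v_3 = j of Σ_t A[v_t][v_{t+1}]. For example, for (i, j) = (0, 2) we minimise over 9 possible intermediate vertex sequences; the minimum is 0, attained along the walk 0 → 2 → 2 → 2.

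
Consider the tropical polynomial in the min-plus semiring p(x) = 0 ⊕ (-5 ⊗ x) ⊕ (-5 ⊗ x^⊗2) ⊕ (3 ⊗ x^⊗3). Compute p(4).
p(4) = -1

A tropical monomial a ⊗ x^⊗i evaluates to a + i · x. Evaluating each term at x = 4:
  Term 0 contributes 0 + 0 · 4 = 0
  Term 1 contributes -5 + 1 · 4 = -1
  Term 2 contributes -5 + 2 · 4 = 3
  Term 3 contributes 3 + 3 · 4 = 15
p(4) = ⊕ of these = min[0, -1, 3, 15] = -1.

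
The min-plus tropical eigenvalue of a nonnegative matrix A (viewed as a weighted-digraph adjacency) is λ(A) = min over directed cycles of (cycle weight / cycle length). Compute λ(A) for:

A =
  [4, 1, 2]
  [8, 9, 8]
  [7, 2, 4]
λ(A) = 4

Enumerate directed cycles and compute their means (weight / length). Sample:
  cycle 0 → 0: weight = 4, length = 1, mean = 4/1 ≈ 4.000
  cycle 1 → 1: weight = 9, length = 1, mean = 9/1 ≈ 9.000
  cycle 2 → 2: weight = 4, length = 1, mean = 4/1 ≈ 4.000
  cycle 0 → 1 → 0: weight = 9, length = 2, mean = 9/2 ≈ 4.500
  cycle 0 → 2 → 0: weight = 9, length = 2, mean = 9/2 ≈ 4.500
  cycle 1 → 0 → 1: weight = 9, length = 2, mean = 9/2 ≈ 4.500
Minimum mean = 4.000, attained e.g. along the cycle 0 → 0 with weight 4 and length 1. So λ(A) = 4/1 = 4.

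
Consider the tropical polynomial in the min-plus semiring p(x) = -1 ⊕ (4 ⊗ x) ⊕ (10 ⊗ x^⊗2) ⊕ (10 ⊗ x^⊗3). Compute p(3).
p(3) = -1

A tropical monomial a ⊗ x^⊗i evaluates to a + i · x. Evaluating each term at x = 3:
  Term 0 contributes -1 + 0 · 3 = -1
  Term 1 contributes 4 + 1 · 3 = 7
  Term 2 contributes 10 + 2 · 3 = 16
  Term 3 contributes 10 + 3 · 3 = 19
p(3) = ⊕ of these = min[-1, 7, 16, 19] = -1.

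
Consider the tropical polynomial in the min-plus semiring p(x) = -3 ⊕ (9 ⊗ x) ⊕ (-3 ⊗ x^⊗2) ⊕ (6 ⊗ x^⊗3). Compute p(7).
p(7) = -3

A tropical monomial a ⊗ x^⊗i evaluates to a + i · x. Evaluating each term at x = 7:
  Term 0 contributes -3 + 0 · 7 = -3
  Term 1 contributes 9 + 1 · 7 = 16
  Term 2 contributes -3 + 2 · 7 = 11
  Term 3 contributes 6 + 3 · 7 = 27
p(7) = ⊕ of these = min[-3, 16, 11, 27] = -3.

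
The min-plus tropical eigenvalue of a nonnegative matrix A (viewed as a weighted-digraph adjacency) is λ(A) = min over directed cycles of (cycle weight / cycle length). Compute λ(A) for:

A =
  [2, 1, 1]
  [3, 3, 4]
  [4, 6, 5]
λ(A) = 2

Enumerate directed cycles and compute their means (weight / length). Sample:
  cycle 0 → 0: weight = 2, length = 1, mean = 2/1 ≈ 2.000
  cycle 1 → 1: weight = 3, length = 1, mean = 3/1 ≈ 3.000
  cycle 2 → 2: weight = 5, length = 1, mean = 5/1 ≈ 5.000
  cycle 0 → 1 → 0: weight = 4, length = 2, mean = 4/2 ≈ 2.000
  cycle 0 → 2 → 0: weight = 5, length = 2, mean = 5/2 ≈ 2.500
  cycle 1 → 0 → 1: weight = 4, length = 2, mean = 4/2 ≈ 2.000
Minimum mean = 2.000, attained e.g. along the cycle 0 → 0 with weight 2 and length 1. So λ(A) = 2/1 = 2.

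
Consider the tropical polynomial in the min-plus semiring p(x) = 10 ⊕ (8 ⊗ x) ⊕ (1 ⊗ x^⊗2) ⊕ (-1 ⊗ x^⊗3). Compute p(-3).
p(-3) = -10

A tropical monomial a ⊗ x^⊗i evaluates to a + i · x. Evaluating each term at x = -3:
  Term 0 contributes 10 + 0 · -3 = 10
  Term 1 contributes 8 + 1 · -3 = 5
  Term 2 contributes 1 + 2 · -3 = -5
  Term 3 contributes -1 + 3 · -3 = -10
p(-3) = ⊕ of these = min[10, 5, -5, -10] = -10.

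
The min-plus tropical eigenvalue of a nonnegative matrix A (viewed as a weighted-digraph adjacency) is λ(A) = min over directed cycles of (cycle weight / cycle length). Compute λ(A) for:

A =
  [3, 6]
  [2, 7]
λ(A) = 3

Enumerate directed cycles and compute their means (weight / length). Sample:
  cycle 0 → 0: weight = 3, length = 1, mean = 3/1 ≈ 3.000
  cycle 1 → 1: weight = 7, length = 1, mean = 7/1 ≈ 7.000
  cycle 0 → 1 → 0: weight = 8, length = 2, mean = 8/2 ≈ 4.000
  cycle 1 → 0 → 1: weight = 8, length = 2, mean = 8/2 ≈ 4.000
Minimum mean = 3.000, attained e.g. along the cycle 0 → 0 with weight 3 and length 1. So λ(A) = 3/1 = 3.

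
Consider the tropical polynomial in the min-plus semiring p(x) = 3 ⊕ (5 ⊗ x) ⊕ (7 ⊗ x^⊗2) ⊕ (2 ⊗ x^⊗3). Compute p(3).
p(3) = 3

A tropical monomial a ⊗ x^⊗i evaluates to a + i · x. Evaluating each term at x = 3:
  Term 0 contributes 3 + 0 · 3 = 3
  Term 1 contributes 5 + 1 · 3 = 8
  Term 2 contributes 7 + 2 · 3 = 13
  Term 3 contributes 2 + 3 · 3 = 11
p(3) = ⊕ of these = min[3, 8, 13, 11] = 3.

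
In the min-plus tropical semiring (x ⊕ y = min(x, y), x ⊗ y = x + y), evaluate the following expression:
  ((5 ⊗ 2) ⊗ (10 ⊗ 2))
((5 ⊗ 2) ⊗ (10 ⊗ 2)) = 19

Expand innermost to outermost. Recall ⊕ takes the minimum of its arguments and ⊗ takes their sum. Working out the expression ((5 ⊗ 2) ⊗ (10 ⊗ 2)) gives 19.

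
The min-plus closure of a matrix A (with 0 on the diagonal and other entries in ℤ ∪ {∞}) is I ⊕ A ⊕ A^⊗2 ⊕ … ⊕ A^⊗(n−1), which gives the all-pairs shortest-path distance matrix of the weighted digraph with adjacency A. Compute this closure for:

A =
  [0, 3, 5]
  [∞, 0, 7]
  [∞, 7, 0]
Closure =
  [0, 3, 5]
  [∞, 0, 7]
  [∞, 7, 0]

This is the Floyd-Warshall all-pairs shortest-path computation. For each intermediate vertex k = 0, 1, …, 2, update dist[i][j] ← min(dist[i][j], dist[i][k] + dist[k][j]). The final matrix gives, for each (i, j), the minimum total weight of any directed path from i to j (possibly empty when i = j).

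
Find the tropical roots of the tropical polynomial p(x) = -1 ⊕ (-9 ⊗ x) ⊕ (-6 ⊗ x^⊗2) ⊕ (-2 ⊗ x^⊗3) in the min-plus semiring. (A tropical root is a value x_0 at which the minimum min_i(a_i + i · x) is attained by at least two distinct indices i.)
Roots: {-4, -3, 8}

Each tropical root is a break point of the lower envelope of the lines y = a_i + i · x (there are 4 lines, with slopes 0, 1, ..., 3). Only the lines that attain the minimum somewhere contribute to roots; other lines are dominated. Here the surviving (envelope) indices are i = 3, i = 2, i = 1, i = 0.
Intersections between consecutive envelope lines give the roots: for adjacent envelope indices i < j the intersection is x = (a_i − a_j) / (j − i). Reading off the sorted break points: {-4, -3, 8}.
Verification: at each break x_0, at least two indices attain the minimum of min_i(a_i + i · x_0).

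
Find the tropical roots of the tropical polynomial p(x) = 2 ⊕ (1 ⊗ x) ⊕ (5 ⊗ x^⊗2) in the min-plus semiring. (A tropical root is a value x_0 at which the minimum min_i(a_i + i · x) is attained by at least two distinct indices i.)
Roots: {-4, 1}

Each tropical root is a break point of the lower envelope of the lines y = a_i + i · x (there are 3 lines, with slopes 0, 1, ..., 2). Only the lines that attain the minimum somewhere contribute to roots; other lines are dominated. Here the surviving (envelope) indices are i = 2, i = 1, i = 0.
Intersections between consecutive envelope lines give the roots: for adjacent envelope indices i < j the intersection is x = (a_i − a_j) / (j − i). Reading off the sorted break points: {-4, 1}.
Verification: at each break x_0, at least two indices attain the minimum of min_i(a_i + i · x_0).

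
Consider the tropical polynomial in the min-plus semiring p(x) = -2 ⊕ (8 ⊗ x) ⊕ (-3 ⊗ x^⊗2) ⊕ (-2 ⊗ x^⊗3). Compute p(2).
p(2) = -2

A tropical monomial a ⊗ x^⊗i evaluates to a + i · x. Evaluating each term at x = 2:
  Term 0 contributes -2 + 0 · 2 = -2
  Term 1 contributes 8 + 1 · 2 = 10
  Term 2 contributes -3 + 2 · 2 = 1
  Term 3 contributes -2 + 3 · 2 = 4
p(2) = ⊕ of these = min[-2, 10, 1, 4] = -2.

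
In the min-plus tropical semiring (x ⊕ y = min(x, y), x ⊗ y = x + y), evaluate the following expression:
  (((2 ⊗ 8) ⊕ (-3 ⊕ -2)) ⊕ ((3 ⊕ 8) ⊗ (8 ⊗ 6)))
(((2 ⊗ 8) ⊕ (-3 ⊕ -2)) ⊕ ((3 ⊕ 8) ⊗ (8 ⊗ 6))) = -3

Expand innermost to outermost. Recall ⊕ takes the minimum of its arguments and ⊗ takes their sum. Working out the expression (((2 ⊗ 8) ⊕ (-3 ⊕ -2)) ⊕ ((3 ⊕ 8) ⊗ (8 ⊗ 6))) gives -3.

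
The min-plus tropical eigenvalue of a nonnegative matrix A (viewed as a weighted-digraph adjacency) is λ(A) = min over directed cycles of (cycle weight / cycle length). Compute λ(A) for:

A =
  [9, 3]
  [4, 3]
λ(A) = 3

Enumerate directed cycles and compute their means (weight / length). Sample:
  cycle 0 → 0: weight = 9, length = 1, mean = 9/1 ≈ 9.000
  cycle 1 → 1: weight = 3, length = 1, mean = 3/1 ≈ 3.000
  cycle 0 → 1 → 0: weight = 7, length = 2, mean = 7/2 ≈ 3.500
  cycle 1 → 0 → 1: weight = 7, length = 2, mean = 7/2 ≈ 3.500
Minimum mean = 3.000, attained e.g. along the cycle 1 → 1 with weight 3 and length 1. So λ(A) = 3/1 = 3.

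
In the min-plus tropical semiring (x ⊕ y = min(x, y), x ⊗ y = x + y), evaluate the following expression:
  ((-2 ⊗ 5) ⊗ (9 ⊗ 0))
((-2 ⊗ 5) ⊗ (9 ⊗ 0)) = 12

Expand innermost to outermost. Recall ⊕ takes the minimum of its arguments and ⊗ takes their sum. Working out the expression ((-2 ⊗ 5) ⊗ (9 ⊗ 0)) gives 12.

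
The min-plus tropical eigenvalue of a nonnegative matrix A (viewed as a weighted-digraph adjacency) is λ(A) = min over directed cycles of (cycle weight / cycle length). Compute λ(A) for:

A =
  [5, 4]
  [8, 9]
λ(A) = 5

Enumerate directed cycles and compute their means (weight / length). Sample:
  cycle 0 → 0: weight = 5, length = 1, mean = 5/1 ≈ 5.000
  cycle 1 → 1: weight = 9, length = 1, mean = 9/1 ≈ 9.000
  cycle 0 → 1 → 0: weight = 12, length = 2, mean = 12/2 ≈ 6.000
  cycle 1 → 0 → 1: weight = 12, length = 2, mean = 12/2 ≈ 6.000
Minimum mean = 5.000, attained e.g. along the cycle 0 → 0 with weight 5 and length 1. So λ(A) = 5/1 = 5.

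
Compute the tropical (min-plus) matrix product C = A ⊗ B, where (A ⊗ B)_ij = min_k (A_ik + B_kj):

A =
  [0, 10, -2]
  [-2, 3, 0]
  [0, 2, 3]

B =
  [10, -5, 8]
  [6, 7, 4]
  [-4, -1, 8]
A ⊗ B =
  [-6, -5, 6]
  [-4, -7, 6]
  [-1, -5, 6]

Apply the min-plus product entry-by-entry:
  C[0][0] = min over k of (A[0][0] + B[0][0] = 0 + 10 = 10, A[0][1] + B[1][0] = 10 + 6 = 16, A[0][2] + B[2][0] = -2 + -4 = -6) = -6 (attained at k = 2)
  C[0][1] = min over k of (A[0][0] + B[0][1] = 0 + -5 = -5, A[0][1] + B[1][1] = 10 + 7 = 17, A[0][2] + B[2][1] = -2 + -1 = -3) = -5 (attained at k = 0)
  C[0][2] = min over k of (A[0][0] + B[0][2] = 0 + 8 = 8, A[0][1] + B[1][2] = 10 + 4 = 14, A[0][2] + B[2][2] = -2 + 8 = 6) = 6 (attained at k = 2)
  C[1][0] = min over k of (A[1][0] + B[0][0] = -2 + 10 = 8, A[1][1] + B[1][0] = 3 + 6 = 9, A[1][2] + B[2][0] = 0 + -4 = -4) = -4 (attained at k = 2)
  C[1][1] = min over k of (A[1][0] + B[0][1] = -2 + -5 = -7, A[1][1] + B[1][1] = 3 + 7 = 10, A[1][2] + B[2][1] = 0 + -1 = -1) = -7 (attained at k = 0)
  C[1][2] = min over k of (A[1][0] + B[0][2] = -2 + 8 = 6, A[1][1] + B[1][2] = 3 + 4 = 7, A[1][2] + B[2][2] = 0 + 8 = 8) = 6 (attained at k = 0)
  C[2][0] = min over k of (A[2][0] + B[0][0] = 0 + 10 = 10, A[2][1] + B[1][0] = 2 + 6 = 8, A[2][2] + B[2][0] = 3 + -4 = -1) = -1 (attained at k = 2)
  C[2][1] = min over k of (A[2][0] + B[0][1] = 0 + -5 = -5, A[2][1] + B[1][1] = 2 + 7 = 9, A[2][2] + B[2][1] = 3 + -1 = 2) = -5 (attained at k = 0)
  C[2][2] = min over k of (A[2][0] + B[0][2] = 0 + 8 = 8, A[2][1] + B[1][2] = 2 + 4 = 6, A[2][2] + B[2][2] = 3 + 8 = 11) = 6 (attained at k = 1)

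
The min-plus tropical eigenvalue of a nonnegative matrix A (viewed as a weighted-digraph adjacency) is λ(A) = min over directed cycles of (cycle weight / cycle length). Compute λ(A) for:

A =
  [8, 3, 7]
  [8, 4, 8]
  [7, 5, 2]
λ(A) = 2

Enumerate directed cycles and compute their means (weight / length). Sample:
  cycle 0 → 0: weight = 8, length = 1, mean = 8/1 ≈ 8.000
  cycle 1 → 1: weight = 4, length = 1, mean = 4/1 ≈ 4.000
  cycle 2 → 2: weight = 2, length = 1, mean = 2/1 ≈ 2.000
  cycle 0 → 1 → 0: weight = 11, length = 2, mean = 11/2 ≈ 5.500
  cycle 0 → 2 → 0: weight = 14, length = 2, mean = 14/2 ≈ 7.000
  cycle 1 → 0 → 1: weight = 11, length = 2, mean = 11/2 ≈ 5.500
Minimum mean = 2.000, attained e.g. along the cycle 2 → 2 with weight 2 and length 1. So λ(A) = 2/1 = 2.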